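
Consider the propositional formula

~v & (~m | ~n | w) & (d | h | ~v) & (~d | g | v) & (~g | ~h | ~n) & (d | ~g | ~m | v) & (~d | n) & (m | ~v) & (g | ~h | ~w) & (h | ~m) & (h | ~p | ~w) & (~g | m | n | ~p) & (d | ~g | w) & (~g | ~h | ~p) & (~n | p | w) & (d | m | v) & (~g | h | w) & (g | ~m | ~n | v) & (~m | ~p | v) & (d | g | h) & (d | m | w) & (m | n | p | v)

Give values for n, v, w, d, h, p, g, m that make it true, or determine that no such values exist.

n = True; v = False; w = True; d = True; h = False; p = False; g = True; m = False

Unit clause (~v) forces v = False.
Set n = True.
Set w = True.
Try d = False:
  (d | m | v) forces m = True.
  (d | ~g | ~m | v) forces g = False.
  clause (g | ~m | ~n | v) is falsified — backtrack.
So d = True.
  then (~d | g | v) forces g = True.
  then (~g | ~h | ~n) forces h = False.
  then (h | ~m) forces m = False.
  then (h | ~p | ~w) forces p = False.
All clauses satisfied.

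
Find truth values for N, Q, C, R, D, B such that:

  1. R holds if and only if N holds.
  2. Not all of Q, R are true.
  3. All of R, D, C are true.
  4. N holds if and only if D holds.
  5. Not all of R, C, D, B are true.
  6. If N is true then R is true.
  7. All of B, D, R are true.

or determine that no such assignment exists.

No satisfying assignment exists.

Case B = True:
  (3) forces R = True.
  (1) with R=T forces N = True.
  (2) with R=T forces Q = False.
  (3) forces D = True.
  (3) forces C = True.
  Constraint (5) is violated (R=T, C=T, D=T, B=T) — contradiction.
Case B = False:
  Constraint (7) is violated (B=F) — contradiction.
Both cases fail — unsatisfiable.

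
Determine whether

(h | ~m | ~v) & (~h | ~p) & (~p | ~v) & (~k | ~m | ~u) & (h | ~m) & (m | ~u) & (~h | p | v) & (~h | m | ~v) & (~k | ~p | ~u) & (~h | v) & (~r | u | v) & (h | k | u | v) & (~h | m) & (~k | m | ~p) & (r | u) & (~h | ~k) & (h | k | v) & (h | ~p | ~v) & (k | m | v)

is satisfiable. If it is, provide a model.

m=T, k=F, v=T, p=F, h=T, u=T, r=T

Set m = True.
  then (h | ~m) forces h = True.
  then (~h | v) forces v = True.
  then (~h | ~k) forces k = False.
  then (~h | ~p) forces p = False.
Set u = True.
Set r = True.
All clauses satisfied.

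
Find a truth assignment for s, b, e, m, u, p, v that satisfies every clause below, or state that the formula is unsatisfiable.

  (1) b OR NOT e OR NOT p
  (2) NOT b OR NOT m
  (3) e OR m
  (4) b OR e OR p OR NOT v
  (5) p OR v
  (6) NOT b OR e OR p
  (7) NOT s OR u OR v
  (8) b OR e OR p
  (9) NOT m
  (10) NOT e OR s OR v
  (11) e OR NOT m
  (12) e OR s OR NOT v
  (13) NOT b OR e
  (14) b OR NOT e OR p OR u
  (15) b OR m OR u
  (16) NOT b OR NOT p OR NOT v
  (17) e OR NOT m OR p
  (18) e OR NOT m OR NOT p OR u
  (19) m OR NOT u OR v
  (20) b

Unit clause (NOT m) forces m = False.
Unit clause (b) forces b = True.
In (e OR m) only e is left, so e = True.
Set s = True.
Set u = True.
  then (m OR NOT u OR v) forces v = True.
  then (NOT b OR NOT p OR NOT v) forces p = False.
All clauses satisfied.

s: True; b: True; e: True; m: False; u: True; p: False; v: True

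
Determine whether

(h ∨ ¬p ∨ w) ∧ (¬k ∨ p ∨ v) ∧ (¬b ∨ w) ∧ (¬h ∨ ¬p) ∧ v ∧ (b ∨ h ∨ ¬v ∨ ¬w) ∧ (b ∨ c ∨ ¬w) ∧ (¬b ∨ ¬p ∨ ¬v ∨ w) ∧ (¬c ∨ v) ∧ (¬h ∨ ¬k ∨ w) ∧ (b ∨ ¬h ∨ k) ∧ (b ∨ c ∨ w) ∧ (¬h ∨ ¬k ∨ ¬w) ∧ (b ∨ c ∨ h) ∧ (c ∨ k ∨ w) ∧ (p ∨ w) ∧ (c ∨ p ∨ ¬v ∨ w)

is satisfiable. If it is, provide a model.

h = False; w = True; p = True; b = True; c = False; k = False; v = True

Unit clause (v) forces v = True.
Set h = False.
Try w = False:
  (h ∨ ¬p ∨ w) forces p = False.
  clause (p ∨ w) is falsified — backtrack.
So w = True.
  then (b ∨ h ∨ ¬v ∨ ¬w) forces b = True.
Set p = True.
Set c = False.
Set k = False.
All clauses satisfied.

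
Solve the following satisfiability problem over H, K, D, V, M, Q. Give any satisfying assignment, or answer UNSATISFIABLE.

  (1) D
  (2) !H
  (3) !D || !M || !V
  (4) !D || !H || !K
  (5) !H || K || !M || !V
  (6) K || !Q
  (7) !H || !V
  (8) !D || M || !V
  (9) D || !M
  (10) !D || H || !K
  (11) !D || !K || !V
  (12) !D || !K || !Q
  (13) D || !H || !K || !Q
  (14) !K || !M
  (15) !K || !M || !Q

H = False; K = False; D = True; V = False; M = True; Q = False

Unit clause (D) forces D = True.
Unit clause (!H) forces H = False.
In (!D || H || !K) only !K is left, so K = False.
In (K || !Q) only !Q is left, so Q = False.
Try V = True:
  (!D || !M || !V) forces M = False.
  clause (!D || M || !V) is falsified — backtrack.
So V = False.
Set M = True.
All clauses satisfied.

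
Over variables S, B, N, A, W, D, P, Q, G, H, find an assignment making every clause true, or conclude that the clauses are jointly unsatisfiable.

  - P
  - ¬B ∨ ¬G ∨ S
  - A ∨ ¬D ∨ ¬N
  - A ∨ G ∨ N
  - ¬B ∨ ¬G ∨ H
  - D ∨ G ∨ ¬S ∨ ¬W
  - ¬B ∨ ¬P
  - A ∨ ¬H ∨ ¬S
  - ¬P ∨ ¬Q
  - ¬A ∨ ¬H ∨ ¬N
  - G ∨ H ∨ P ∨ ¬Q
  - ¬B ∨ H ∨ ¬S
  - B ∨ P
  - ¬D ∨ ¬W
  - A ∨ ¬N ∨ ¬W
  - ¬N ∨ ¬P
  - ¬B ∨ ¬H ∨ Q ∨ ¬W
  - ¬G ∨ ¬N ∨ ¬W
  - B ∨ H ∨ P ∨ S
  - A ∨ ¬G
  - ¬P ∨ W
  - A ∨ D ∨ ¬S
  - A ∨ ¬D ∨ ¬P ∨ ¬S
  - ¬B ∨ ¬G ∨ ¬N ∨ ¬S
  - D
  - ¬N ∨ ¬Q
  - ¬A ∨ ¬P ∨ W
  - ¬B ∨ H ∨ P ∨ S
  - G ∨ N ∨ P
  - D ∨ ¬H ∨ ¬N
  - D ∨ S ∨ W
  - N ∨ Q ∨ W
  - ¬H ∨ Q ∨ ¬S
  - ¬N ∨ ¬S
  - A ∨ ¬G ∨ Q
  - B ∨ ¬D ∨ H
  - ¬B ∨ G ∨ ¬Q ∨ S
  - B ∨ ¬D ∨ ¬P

Case D = True:
  (P) forces P = True.
  (¬B ∨ ¬P) forces B = False.
  Clause (B ∨ ¬D ∨ ¬P) is falsified — contradiction.
Case D = False:
  Clause (D) is falsified — contradiction.
Both cases fail, so the formula is unsatisfiable.

No satisfying assignment exists.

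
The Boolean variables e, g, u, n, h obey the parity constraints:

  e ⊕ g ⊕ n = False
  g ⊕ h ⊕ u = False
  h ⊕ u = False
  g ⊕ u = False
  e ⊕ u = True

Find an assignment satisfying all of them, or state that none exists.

e=T, g=F, u=F, n=T, h=F

e ⊕ g ⊕ n = T ⊕ F ⊕ T = False ✓
g ⊕ h ⊕ u = F ⊕ F ⊕ F = False ✓
h ⊕ u = F ⊕ F = False ✓
g ⊕ u = F ⊕ F = False ✓
e ⊕ u = T ⊕ F = True ✓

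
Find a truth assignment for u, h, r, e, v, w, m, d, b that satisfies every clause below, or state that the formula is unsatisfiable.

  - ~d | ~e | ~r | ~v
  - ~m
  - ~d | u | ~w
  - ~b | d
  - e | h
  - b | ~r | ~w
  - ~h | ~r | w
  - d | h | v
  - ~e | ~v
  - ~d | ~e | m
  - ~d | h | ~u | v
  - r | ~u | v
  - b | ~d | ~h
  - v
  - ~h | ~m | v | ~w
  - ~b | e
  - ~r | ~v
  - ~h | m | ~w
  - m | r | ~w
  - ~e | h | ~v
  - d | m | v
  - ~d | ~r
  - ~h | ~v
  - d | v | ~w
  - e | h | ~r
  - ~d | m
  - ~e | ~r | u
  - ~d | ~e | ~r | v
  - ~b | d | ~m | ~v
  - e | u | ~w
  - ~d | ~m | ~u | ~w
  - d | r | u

Case v = True:
  (~m) forces m = False.
  (~e | ~v) forces e = False.
  (e | h) forces h = True.
  Clause (~h | ~v) is falsified — contradiction.
Case v = False:
  Clause (v) is falsified — contradiction.
Both cases fail, so the formula is unsatisfiable.

Unsatisfiable — no assignment works.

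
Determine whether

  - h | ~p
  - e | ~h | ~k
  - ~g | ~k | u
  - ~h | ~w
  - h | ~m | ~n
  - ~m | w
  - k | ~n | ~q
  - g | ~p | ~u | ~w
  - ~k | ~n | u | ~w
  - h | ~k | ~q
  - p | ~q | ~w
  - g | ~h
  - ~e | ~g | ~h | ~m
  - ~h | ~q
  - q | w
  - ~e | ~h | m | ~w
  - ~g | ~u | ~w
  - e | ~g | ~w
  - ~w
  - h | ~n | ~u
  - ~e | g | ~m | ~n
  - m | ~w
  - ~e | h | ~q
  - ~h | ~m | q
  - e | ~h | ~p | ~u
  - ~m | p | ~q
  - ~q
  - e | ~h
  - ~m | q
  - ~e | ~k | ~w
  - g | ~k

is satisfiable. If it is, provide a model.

Case q = True:
  Clause (~q) is falsified — contradiction.
Case q = False:
  (q | w) forces w = True.
  Clause (~w) is falsified — contradiction.
Both cases fail, so the formula is unsatisfiable.

No satisfying assignment exists.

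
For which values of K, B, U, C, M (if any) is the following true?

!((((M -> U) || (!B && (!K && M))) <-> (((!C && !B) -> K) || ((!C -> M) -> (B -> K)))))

K = True; B = True; U = False; C = True; M = True

  !((((M -> U) || (!B && (!K && M))) <-> (((!C && !B) -> K) || ((!C -> M) -> (B -> K))))) = True
    ((M -> U) || (!B && (!K && M))) <-> (((!C && !B) -> K) || ((!C -> M) -> (B -> K))) = False
      (M -> U) || (!B && (!K && M)) = False
        M -> U = False
        !B && (!K && M) = False
          !B = False
          !K && M = False
            !K = False
      ((!C && !B) -> K) || ((!C -> M) -> (B -> K)) = True
        (!C && !B) -> K = True
          !C && !B = False
            !C = False
            !B = False
        (!C -> M) -> (B -> K) = True
          !C -> M = True
            !C = False
          B -> K = True
The formula evaluates to True.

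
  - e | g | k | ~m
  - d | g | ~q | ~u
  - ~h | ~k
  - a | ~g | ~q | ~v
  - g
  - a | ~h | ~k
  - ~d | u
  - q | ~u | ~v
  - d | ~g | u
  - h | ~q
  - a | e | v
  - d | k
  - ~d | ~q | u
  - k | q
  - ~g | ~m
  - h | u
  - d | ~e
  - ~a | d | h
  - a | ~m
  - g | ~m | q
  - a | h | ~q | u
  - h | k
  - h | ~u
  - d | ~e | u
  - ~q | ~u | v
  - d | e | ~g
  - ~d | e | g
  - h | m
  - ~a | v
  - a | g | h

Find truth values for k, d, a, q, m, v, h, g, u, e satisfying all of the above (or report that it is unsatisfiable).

Unit clause (g) forces g = True.
In (~g | ~m) only ~m is left, so m = False.
In (h | m) only h is left, so h = True.
In (~h | ~k) only ~k is left, so k = False.
In (d | k) only d is left, so d = True.
In (k | q) only q is left, so q = True.
In (~d | u) only u is left, so u = True.
In (~q | ~u | v) only v is left, so v = True.
In (a | ~g | ~q | ~v) only a is left, so a = True.
Set e = False.
All clauses satisfied.

k=F, d=T, a=T, q=T, m=F, v=T, h=T, g=T, u=T, e=F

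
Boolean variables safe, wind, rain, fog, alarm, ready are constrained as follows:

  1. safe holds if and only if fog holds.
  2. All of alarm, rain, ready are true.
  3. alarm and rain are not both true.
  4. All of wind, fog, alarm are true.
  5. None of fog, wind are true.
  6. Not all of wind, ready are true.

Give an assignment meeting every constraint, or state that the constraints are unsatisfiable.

Case wind = True:
  Constraint (5) is violated (wind=T) — contradiction.
Case wind = False:
  Constraint (4) is violated (wind=F) — contradiction.
Both cases fail — unsatisfiable.

Unsatisfiable — no assignment works.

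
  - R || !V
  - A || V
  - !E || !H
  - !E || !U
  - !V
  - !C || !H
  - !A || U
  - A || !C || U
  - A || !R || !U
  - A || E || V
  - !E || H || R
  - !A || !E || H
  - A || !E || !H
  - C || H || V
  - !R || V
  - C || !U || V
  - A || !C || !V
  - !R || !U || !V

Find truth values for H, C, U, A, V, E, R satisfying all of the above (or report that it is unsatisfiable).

H = False; C = True; U = True; A = True; V = False; E = False; R = False

Unit clause (!V) forces V = False.
In (!R || V) only !R is left, so R = False.
In (A || V) only A is left, so A = True.
In (!A || U) only U is left, so U = True.
In (C || !U || V) only C is left, so C = True.
In (!E || !U) only !E is left, so E = False.
In (!C || !H) only !H is left, so H = False.
All clauses satisfied.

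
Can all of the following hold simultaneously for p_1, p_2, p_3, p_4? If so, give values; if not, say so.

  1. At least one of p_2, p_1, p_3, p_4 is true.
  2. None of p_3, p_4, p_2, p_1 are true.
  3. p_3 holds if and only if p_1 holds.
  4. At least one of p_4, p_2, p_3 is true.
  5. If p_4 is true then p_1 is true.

No satisfying assignment exists.

Case p_2 = True:
  Constraint (2) is violated (p_2=T) — contradiction.
Case p_2 = False:
  (2) forces p_3 = False.
  (2) forces p_4 = False.
  Constraint (4) is violated (p_4=F, p_2=F, p_3=F) — contradiction.
Both cases fail — unsatisfiable.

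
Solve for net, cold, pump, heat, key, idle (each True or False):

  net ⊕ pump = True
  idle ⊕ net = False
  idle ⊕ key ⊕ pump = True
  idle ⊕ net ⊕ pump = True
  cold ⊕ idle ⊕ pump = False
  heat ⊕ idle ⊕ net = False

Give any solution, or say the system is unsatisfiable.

net=F; cold=T; pump=T; heat=F; key=F; idle=F

net ⊕ pump = F ⊕ T = True ✓
idle ⊕ net = F ⊕ F = False ✓
idle ⊕ key ⊕ pump = F ⊕ F ⊕ T = True ✓
idle ⊕ net ⊕ pump = F ⊕ F ⊕ T = True ✓
cold ⊕ idle ⊕ pump = T ⊕ F ⊕ T = False ✓
heat ⊕ idle ⊕ net = F ⊕ F ⊕ F = False ✓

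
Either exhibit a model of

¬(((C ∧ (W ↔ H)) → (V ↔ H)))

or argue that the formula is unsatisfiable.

W = True, H = True, V = False, C = True

  ¬(((C ∧ (W ↔ H)) → (V ↔ H))) = True
    (C ∧ (W ↔ H)) → (V ↔ H) = False
      C ∧ (W ↔ H) = True
        W ↔ H = True
      V ↔ H = False
The formula evaluates to True.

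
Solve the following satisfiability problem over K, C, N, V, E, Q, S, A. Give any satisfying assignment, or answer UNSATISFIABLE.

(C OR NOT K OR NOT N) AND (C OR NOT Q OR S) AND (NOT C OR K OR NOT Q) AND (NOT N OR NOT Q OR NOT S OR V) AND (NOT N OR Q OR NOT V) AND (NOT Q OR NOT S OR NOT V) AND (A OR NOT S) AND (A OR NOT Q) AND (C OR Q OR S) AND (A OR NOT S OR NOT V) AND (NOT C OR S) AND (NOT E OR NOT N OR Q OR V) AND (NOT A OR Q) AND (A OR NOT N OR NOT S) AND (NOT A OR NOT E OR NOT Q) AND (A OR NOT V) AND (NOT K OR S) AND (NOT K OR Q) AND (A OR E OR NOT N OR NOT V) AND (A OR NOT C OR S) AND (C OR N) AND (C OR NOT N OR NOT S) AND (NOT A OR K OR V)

Set K = True.
  then (NOT K OR S) forces S = True.
  then (NOT K OR Q) forces Q = True.
  then (NOT Q OR NOT S OR NOT V) forces V = False.
  then (A OR NOT S) forces A = True.
  then (NOT A OR NOT E OR NOT Q) forces E = False.
  then (NOT N OR NOT Q OR NOT S OR V) forces N = False.
  then (C OR N) forces C = True.
All clauses satisfied.

K=T, C=T, N=F, V=F, E=F, Q=T, S=T, A=T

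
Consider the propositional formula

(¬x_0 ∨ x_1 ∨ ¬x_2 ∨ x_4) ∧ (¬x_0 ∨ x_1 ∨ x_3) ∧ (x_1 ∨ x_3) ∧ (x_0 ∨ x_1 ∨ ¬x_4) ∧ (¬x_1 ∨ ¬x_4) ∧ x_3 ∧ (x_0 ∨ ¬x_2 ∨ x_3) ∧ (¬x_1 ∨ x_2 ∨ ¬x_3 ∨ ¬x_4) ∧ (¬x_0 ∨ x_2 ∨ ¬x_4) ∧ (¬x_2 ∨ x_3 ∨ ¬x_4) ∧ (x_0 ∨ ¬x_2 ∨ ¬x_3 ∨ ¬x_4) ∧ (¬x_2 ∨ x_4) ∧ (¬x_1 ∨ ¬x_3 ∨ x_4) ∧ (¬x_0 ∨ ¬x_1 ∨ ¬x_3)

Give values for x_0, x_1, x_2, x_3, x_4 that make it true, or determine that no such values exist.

Unit clause (x_3) forces x_3 = True.
Set x_0 = True.
  then (¬x_0 ∨ ¬x_1 ∨ ¬x_3) forces x_1 = False.
Set x_2 = True.
  then (¬x_0 ∨ x_1 ∨ ¬x_2 ∨ x_4) forces x_4 = True.
All clauses satisfied.

x_0 = True; x_1 = False; x_2 = True; x_3 = True; x_4 = True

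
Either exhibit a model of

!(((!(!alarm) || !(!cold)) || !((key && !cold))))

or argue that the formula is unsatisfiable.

alarm = False; key = True; cold = False

  !(((!(!alarm) || !(!cold)) || !((key && !cold)))) = True
    (!(!alarm) || !(!cold)) || !((key && !cold)) = False
      !(!alarm) || !(!cold) = False
        !(!alarm) = False
          !alarm = True
        !(!cold) = False
          !cold = True
      !((key && !cold)) = False
        key && !cold = True
          !cold = True
The formula evaluates to True.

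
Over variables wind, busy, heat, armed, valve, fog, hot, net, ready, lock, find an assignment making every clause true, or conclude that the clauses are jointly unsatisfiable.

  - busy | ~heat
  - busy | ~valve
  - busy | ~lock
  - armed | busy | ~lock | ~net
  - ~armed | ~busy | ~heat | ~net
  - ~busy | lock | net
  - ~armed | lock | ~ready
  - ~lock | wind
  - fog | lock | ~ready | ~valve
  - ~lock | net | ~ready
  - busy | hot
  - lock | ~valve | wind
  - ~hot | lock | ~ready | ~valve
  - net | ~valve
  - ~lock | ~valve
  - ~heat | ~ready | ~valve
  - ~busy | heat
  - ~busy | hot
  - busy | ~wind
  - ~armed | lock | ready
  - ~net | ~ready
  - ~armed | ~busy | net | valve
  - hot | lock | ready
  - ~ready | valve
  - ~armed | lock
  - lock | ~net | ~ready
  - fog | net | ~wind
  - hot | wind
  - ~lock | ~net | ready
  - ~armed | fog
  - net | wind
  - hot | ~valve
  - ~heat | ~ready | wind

wind=F, busy=T, heat=T, armed=F, valve=F, fog=F, hot=T, net=T, ready=F, lock=F

Set wind = False.
  then (~lock | wind) forces lock = False.
  then (lock | ~valve | wind) forces valve = False.
  then (~ready | valve) forces ready = False.
  then (~armed | lock) forces armed = False.
  then (hot | wind) forces hot = True.
  then (net | wind) forces net = True.
Set busy = True.
  then (~busy | heat) forces heat = True.
Set fog = False.
All clauses satisfied.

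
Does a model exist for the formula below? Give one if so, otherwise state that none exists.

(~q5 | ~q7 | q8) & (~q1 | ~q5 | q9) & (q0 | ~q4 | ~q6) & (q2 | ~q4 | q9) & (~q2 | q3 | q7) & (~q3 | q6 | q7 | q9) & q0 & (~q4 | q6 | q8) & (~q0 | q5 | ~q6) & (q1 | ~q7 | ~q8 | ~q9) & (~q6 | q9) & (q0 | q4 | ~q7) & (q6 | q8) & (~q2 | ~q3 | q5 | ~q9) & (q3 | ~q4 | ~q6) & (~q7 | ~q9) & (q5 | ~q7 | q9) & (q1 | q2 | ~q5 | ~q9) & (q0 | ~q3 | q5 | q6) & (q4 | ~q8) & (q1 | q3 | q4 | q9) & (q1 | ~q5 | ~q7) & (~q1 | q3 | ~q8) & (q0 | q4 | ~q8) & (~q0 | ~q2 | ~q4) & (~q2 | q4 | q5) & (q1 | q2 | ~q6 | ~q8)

q0 = True, q1 = True, q2 = False, q3 = True, q4 = True, q5 = True, q6 = True, q7 = False, q8 = False, q9 = True

Unit clause (q0) forces q0 = True.
Set q1 = True.
Set q2 = False.
Set q3 = True.
Set q4 = True.
  then (q2 | ~q4 | q9) forces q9 = True.
  then (~q7 | ~q9) forces q7 = False.
Set q5 = True.
Set q6 = True.
Set q8 = False.
All clauses satisfied.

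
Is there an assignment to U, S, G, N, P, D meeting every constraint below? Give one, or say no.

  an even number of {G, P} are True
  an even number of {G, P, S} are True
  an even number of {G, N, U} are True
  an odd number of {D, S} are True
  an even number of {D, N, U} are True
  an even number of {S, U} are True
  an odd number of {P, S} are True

U = False; S = False; G = True; N = True; P = True; D = True

{G, P}: 2 true → even ✓
{G, P, S}: 2 true → even ✓
{G, N, U}: 2 true → even ✓
{D, S}: 1 true → odd ✓
{D, N, U}: 2 true → even ✓
{S, U}: 0 true → even ✓
{P, S}: 1 true → odd ✓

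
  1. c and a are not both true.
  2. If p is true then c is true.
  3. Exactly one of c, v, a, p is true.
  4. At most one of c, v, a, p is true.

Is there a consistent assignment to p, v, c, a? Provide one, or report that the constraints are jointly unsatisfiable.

p = False, v = True, c = False, a = False

  (1) c=F, a=F — not both ✓
  (2) p=F ⇒ c: vacuous ✓
  (3) {c, v, a, p}: 1 true — exactly one ✓
  (4) {c, v, a, p}: 1 true — at most one ✓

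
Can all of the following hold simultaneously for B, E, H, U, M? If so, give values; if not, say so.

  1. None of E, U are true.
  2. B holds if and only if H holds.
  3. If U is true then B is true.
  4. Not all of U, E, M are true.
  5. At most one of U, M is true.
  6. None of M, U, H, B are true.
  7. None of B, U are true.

B=F, E=F, H=F, U=F, M=F

  (1) {E, U}: 0 true — none ✓
  (2) B=F, H=F — same ✓
  (3) U=F ⇒ B: vacuous ✓
  (4) {U, E, M}: 0/3 true — not all ✓
  (5) {U, M}: 0 true — at most one ✓
  (6) {M, U, H, B}: 0 true — none ✓
  (7) {B, U}: 0 true — none ✓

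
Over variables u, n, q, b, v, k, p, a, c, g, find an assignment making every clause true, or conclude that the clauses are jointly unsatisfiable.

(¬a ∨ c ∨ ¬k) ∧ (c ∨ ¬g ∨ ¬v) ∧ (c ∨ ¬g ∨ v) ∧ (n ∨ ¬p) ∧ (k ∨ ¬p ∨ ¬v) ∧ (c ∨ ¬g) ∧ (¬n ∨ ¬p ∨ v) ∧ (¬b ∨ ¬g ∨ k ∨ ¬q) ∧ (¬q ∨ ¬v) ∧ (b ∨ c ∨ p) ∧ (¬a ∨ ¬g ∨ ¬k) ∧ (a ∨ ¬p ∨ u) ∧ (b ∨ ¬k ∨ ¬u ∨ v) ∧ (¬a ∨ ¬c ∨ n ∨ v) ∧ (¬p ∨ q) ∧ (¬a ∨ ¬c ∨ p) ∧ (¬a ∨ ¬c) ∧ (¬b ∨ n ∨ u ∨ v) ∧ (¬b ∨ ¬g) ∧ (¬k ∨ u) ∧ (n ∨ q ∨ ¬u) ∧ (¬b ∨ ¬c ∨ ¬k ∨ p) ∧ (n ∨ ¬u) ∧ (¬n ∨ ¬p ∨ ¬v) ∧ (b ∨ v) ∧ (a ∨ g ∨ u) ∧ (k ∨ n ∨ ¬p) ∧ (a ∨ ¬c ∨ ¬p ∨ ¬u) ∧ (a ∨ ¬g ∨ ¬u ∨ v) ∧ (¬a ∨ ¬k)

u: True, n: True, q: False, b: True, v: True, k: False, p: False, a: True, c: False, g: False

Set u = True.
  then (n ∨ ¬u) forces n = True.
Set q = False.
  then (¬p ∨ q) forces p = False.
Set b = True.
  then (¬b ∨ ¬g) forces g = False.
Set v = True.
Set k = False.
Set a = True.
  then (¬a ∨ ¬c ∨ p) forces c = False.
All clauses satisfied.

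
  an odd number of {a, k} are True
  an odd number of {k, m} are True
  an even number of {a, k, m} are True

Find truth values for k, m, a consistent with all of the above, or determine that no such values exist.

k = False, m = True, a = True

{a, k}: 1 true → odd ✓
{k, m}: 1 true → odd ✓
{a, k, m}: 2 true → even ✓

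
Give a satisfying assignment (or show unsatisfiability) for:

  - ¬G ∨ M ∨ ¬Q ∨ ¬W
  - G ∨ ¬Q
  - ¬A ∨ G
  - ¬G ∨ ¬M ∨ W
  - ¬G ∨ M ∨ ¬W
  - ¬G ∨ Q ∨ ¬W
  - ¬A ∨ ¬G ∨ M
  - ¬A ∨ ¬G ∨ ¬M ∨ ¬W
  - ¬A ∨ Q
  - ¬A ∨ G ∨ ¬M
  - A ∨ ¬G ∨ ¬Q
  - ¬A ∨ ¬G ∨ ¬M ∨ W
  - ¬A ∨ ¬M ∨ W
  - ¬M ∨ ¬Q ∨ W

Try A = True:
  (¬A ∨ G) forces G = True.
  (¬A ∨ ¬G ∨ M) forces M = True.
  (¬G ∨ ¬M ∨ W) forces W = True.
  clause (¬A ∨ ¬G ∨ ¬M ∨ ¬W) is falsified — backtrack.
So A = False.
Set Q = False.
Set W = True.
  then (¬G ∨ Q ∨ ¬W) forces G = False.
Set M = True.
All clauses satisfied.

A = False, Q = False, W = True, M = True, G = False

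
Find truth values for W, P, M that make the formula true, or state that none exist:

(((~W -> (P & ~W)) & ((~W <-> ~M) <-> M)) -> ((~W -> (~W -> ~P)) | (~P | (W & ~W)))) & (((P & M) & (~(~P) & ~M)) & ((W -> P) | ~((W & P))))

UNSATISFIABLE

Case M = True: the conjunct ~M is False.
Case M = False: the conjunct M is False.
Both cases fail — unsatisfiable.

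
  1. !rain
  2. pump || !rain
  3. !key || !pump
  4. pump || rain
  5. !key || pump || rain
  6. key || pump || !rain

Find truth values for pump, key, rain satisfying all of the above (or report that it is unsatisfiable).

pump = True; key = False; rain = False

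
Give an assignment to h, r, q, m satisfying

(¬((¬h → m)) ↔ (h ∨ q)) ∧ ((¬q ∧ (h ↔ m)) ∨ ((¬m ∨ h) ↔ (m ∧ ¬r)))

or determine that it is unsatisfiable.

h = False; r = True; q = False; m = True

  ¬((¬h → m)) ↔ (h ∨ q) = True
    ¬((¬h → m)) = False
      ¬h → m = True
        ¬h = True
    h ∨ q = False
  (¬q ∧ (h ↔ m)) ∨ ((¬m ∨ h) ↔ (m ∧ ¬r)) = True
    ¬q ∧ (h ↔ m) = False
      ¬q = True
      h ↔ m = False
    (¬m ∨ h) ↔ (m ∧ ¬r) = True
      ¬m ∨ h = False
        ¬m = False
      m ∧ ¬r = False
        ¬r = False
Both conjuncts True, so the formula holds.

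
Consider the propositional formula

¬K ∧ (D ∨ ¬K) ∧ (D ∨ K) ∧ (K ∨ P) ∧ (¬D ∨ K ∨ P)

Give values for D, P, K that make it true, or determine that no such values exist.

D=T, P=T, K=F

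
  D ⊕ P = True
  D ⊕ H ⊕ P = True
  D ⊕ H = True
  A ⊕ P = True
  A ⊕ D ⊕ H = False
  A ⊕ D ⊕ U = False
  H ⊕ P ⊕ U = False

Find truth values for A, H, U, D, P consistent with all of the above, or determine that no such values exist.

A: True, H: False, U: False, D: True, P: False

D ⊕ P = T ⊕ F = True ✓
D ⊕ H ⊕ P = T ⊕ F ⊕ F = True ✓
D ⊕ H = T ⊕ F = True ✓
A ⊕ P = T ⊕ F = True ✓
A ⊕ D ⊕ H = T ⊕ T ⊕ F = False ✓
A ⊕ D ⊕ U = T ⊕ T ⊕ F = False ✓
H ⊕ P ⊕ U = F ⊕ F ⊕ F = False ✓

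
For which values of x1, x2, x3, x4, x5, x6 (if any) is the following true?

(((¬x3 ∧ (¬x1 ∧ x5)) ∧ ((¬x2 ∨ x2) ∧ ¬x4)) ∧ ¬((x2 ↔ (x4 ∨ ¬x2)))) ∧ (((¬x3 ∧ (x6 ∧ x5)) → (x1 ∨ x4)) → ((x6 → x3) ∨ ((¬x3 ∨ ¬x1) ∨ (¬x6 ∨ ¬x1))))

x1 = False; x2 = False; x3 = False; x4 = False; x5 = True; x6 = False

  ((¬x3 ∧ (¬x1 ∧ x5)) ∧ ((¬x2 ∨ x2) ∧ ¬x4)) ∧ ¬((x2 ↔ (x4 ∨ ¬x2))) = True
    (¬x3 ∧ (¬x1 ∧ x5)) ∧ ((¬x2 ∨ x2) ∧ ¬x4) = True
      ¬x3 ∧ (¬x1 ∧ x5) = True
        ¬x3 = True
        ¬x1 ∧ x5 = True
          ¬x1 = True
      (¬x2 ∨ x2) ∧ ¬x4 = True
        ¬x2 ∨ x2 = True
          ¬x2 = True
        ¬x4 = True
    ¬((x2 ↔ (x4 ∨ ¬x2))) = True
      x2 ↔ (x4 ∨ ¬x2) = False
        x4 ∨ ¬x2 = True
          ¬x2 = True
  ((¬x3 ∧ (x6 ∧ x5)) → (x1 ∨ x4)) → ((x6 → x3) ∨ ((¬x3 ∨ ¬x1) ∨ (¬x6 ∨ ¬x1))) = True
    (¬x3 ∧ (x6 ∧ x5)) → (x1 ∨ x4) = True
      ¬x3 ∧ (x6 ∧ x5) = False
        ¬x3 = True
        x6 ∧ x5 = False
      x1 ∨ x4 = False
    (x6 → x3) ∨ ((¬x3 ∨ ¬x1) ∨ (¬x6 ∨ ¬x1)) = True
      x6 → x3 = True
      (¬x3 ∨ ¬x1) ∨ (¬x6 ∨ ¬x1) = True
        ¬x3 ∨ ¬x1 = True
          ¬x3 = True
          ¬x1 = True
        ¬x6 ∨ ¬x1 = True
          ¬x6 = True
          ¬x1 = True
Both conjuncts True, so the formula holds.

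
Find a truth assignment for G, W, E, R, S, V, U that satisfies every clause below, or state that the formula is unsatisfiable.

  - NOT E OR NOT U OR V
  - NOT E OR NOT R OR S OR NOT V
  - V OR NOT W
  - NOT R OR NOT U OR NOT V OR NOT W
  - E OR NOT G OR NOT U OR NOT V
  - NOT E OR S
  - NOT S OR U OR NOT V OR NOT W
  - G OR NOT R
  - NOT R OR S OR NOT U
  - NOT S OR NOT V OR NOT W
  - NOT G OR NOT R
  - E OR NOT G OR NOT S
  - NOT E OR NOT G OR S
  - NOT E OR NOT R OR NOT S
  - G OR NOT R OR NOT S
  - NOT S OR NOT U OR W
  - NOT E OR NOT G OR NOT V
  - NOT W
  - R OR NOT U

Unit clause (NOT W) forces W = False.
Set G = False.
  then (G OR NOT R) forces R = False.
  then (R OR NOT U) forces U = False.
Set E = True.
  then (NOT E OR S) forces S = True.
Set V = False.
All clauses satisfied.

G = False; W = False; E = True; R = False; S = True; V = False; U = False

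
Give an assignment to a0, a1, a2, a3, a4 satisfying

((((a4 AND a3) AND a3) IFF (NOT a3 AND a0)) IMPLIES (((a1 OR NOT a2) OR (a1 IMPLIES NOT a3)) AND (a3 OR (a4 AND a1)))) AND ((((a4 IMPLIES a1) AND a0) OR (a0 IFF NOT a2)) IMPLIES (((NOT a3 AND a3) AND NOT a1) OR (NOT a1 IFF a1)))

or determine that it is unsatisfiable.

a0 = False, a1 = True, a2 = False, a3 = True, a4 = False

  (((a4 AND a3) AND a3) IFF (NOT a3 AND a0)) IMPLIES (((a1 OR NOT a2) OR (a1 IMPLIES NOT a3)) AND (a3 OR (a4 AND a1))) = True
    ((a4 AND a3) AND a3) IFF (NOT a3 AND a0) = True
      (a4 AND a3) AND a3 = False
        a4 AND a3 = False
      NOT a3 AND a0 = False
        NOT a3 = False
    ((a1 OR NOT a2) OR (a1 IMPLIES NOT a3)) AND (a3 OR (a4 AND a1)) = True
      (a1 OR NOT a2) OR (a1 IMPLIES NOT a3) = True
        a1 OR NOT a2 = True
          NOT a2 = True
        a1 IMPLIES NOT a3 = False
          NOT a3 = False
      a3 OR (a4 AND a1) = True
        a4 AND a1 = False
  (((a4 IMPLIES a1) AND a0) OR (a0 IFF NOT a2)) IMPLIES (((NOT a3 AND a3) AND NOT a1) OR (NOT a1 IFF a1)) = True
    ((a4 IMPLIES a1) AND a0) OR (a0 IFF NOT a2) = False
      (a4 IMPLIES a1) AND a0 = False
        a4 IMPLIES a1 = True
      a0 IFF NOT a2 = False
        NOT a2 = True
    ((NOT a3 AND a3) AND NOT a1) OR (NOT a1 IFF a1) = False
      (NOT a3 AND a3) AND NOT a1 = False
        NOT a3 AND a3 = False
          NOT a3 = False
        NOT a1 = False
      NOT a1 IFF a1 = False
        NOT a1 = False
Both conjuncts True, so the formula holds.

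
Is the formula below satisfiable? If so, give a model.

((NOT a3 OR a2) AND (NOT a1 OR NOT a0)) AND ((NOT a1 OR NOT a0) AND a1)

a0: False; a1: True; a2: False; a3: False

  (NOT a3 OR a2) AND (NOT a1 OR NOT a0) = True
    NOT a3 OR a2 = True
      NOT a3 = True
    NOT a1 OR NOT a0 = True
      NOT a1 = False
      NOT a0 = True
  (NOT a1 OR NOT a0) AND a1 = True
    NOT a1 OR NOT a0 = True
      NOT a1 = False
      NOT a0 = True
Both conjuncts True, so the formula holds.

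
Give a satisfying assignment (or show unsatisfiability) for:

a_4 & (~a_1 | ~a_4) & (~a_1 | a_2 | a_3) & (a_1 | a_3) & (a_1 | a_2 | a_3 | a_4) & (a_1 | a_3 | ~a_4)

Unit clause (a_4) forces a_4 = True.
In (~a_1 | ~a_4) only ~a_1 is left, so a_1 = False.
In (a_1 | a_3) only a_3 is left, so a_3 = True.
Set a_2 = False.
Check each clause:
  (a_4): a_4 holds.
  (~a_1 | ~a_4): ~a_1 holds.
  (~a_1 | a_2 | a_3): ~a_1 holds.
  (a_1 | a_3): a_3 holds.
  (a_1 | a_2 | a_3 | a_4): a_3 holds.
  (a_1 | a_3 | ~a_4): a_3 holds.
All clauses satisfied.

a_1 = False, a_2 = False, a_3 = True, a_4 = True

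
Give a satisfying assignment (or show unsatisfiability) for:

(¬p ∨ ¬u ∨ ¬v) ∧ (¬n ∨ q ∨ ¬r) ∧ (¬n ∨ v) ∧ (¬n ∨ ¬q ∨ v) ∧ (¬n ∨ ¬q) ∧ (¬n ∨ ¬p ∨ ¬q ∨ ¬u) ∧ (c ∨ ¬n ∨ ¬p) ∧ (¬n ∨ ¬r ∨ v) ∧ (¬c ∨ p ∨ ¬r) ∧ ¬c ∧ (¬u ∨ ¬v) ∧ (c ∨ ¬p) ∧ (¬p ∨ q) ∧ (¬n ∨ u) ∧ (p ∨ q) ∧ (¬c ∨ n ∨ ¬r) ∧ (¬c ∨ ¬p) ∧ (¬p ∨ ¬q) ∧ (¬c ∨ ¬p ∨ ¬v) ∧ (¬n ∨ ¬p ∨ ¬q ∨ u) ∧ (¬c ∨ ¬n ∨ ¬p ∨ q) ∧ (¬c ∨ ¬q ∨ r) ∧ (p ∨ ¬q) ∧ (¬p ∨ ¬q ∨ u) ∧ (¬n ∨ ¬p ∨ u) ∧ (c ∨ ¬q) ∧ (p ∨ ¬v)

No satisfying assignment exists.

Case c = True:
  Clause (¬c) is falsified — contradiction.
Case c = False:
  (c ∨ ¬p) forces p = False.
  (p ∨ q) forces q = True.
  Clause (p ∨ ¬q) is falsified — contradiction.
Both cases fail, so the formula is unsatisfiable.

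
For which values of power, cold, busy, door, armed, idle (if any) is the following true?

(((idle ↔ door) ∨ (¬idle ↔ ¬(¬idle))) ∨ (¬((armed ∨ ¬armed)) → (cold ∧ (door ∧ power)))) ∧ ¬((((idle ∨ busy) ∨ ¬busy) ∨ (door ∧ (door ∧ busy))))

UNSATISFIABLE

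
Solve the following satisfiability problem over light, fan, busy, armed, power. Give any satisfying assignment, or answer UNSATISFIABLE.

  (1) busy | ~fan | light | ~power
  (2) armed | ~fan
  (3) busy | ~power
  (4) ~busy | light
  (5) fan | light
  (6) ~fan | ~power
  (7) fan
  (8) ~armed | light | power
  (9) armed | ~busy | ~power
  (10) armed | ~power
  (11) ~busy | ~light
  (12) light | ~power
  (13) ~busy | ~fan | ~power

Unit clause (fan) forces fan = True.
In (armed | ~fan) only armed is left, so armed = True.
In (~fan | ~power) only ~power is left, so power = False.
In (~armed | light | power) only light is left, so light = True.
In (~busy | ~light) only ~busy is left, so busy = False.
All clauses satisfied.

light=T, fan=T, busy=F, armed=T, power=F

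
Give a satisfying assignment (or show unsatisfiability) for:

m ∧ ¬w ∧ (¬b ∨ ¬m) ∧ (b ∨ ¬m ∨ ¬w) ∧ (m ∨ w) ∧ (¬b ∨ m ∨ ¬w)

Unit clause (m) forces m = True.
Unit clause (¬w) forces w = False.
In (¬b ∨ ¬m) only ¬b is left, so b = False.
Check each clause:
  (m): m holds.
  (¬w): ¬w holds.
  (¬b ∨ ¬m): ¬b holds.
  (b ∨ ¬m ∨ ¬w): ¬w holds.
  (m ∨ w): m holds.
  (¬b ∨ m ∨ ¬w): ¬b holds.
All clauses satisfied.

w = False; b = False; m = True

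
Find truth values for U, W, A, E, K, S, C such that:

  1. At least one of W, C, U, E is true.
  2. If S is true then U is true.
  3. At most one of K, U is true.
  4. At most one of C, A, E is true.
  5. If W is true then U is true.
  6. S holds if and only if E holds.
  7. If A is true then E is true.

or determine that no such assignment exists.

U: True; W: False; A: False; E: False; K: False; S: False; C: False

  (1) {W, C, U, E}: 1 true — at least one ✓
  (2) S=F ⇒ U: vacuous ✓
  (3) {K, U}: 1 true — at most one ✓
  (4) {C, A, E}: 0 true — at most one ✓
  (5) W=F ⇒ U: vacuous ✓
  (6) S=F, E=F — same ✓
  (7) A=F ⇒ E: vacuous ✓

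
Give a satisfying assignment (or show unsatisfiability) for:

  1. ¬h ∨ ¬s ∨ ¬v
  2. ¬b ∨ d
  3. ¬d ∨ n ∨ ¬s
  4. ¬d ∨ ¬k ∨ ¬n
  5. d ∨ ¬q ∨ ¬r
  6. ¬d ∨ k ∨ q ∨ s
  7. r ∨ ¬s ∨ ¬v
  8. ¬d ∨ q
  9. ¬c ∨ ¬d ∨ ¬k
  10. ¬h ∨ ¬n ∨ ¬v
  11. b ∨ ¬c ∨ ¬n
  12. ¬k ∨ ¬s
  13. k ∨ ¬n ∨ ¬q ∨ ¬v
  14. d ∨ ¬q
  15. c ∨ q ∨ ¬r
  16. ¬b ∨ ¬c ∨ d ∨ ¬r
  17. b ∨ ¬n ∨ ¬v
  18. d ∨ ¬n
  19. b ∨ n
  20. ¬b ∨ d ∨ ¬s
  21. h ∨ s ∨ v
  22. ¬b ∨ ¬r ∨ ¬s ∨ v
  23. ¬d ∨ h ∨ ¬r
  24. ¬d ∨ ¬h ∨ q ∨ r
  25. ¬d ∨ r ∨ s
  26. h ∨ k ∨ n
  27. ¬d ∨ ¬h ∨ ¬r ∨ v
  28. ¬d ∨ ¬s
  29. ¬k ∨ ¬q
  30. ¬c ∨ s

Set k = False.
Set s = False.
  then (¬c ∨ s) forces c = False.
Set n = False.
  then (b ∨ n) forces b = True.
  then (h ∨ k ∨ n) forces h = True.
  then (¬b ∨ d) forces d = True.
  then (¬d ∨ k ∨ q ∨ s) forces q = True.
  then (¬d ∨ r ∨ s) forces r = True.
  then (¬d ∨ ¬h ∨ ¬r ∨ v) forces v = True.
All clauses satisfied.

k=F; s=F; c=F; n=F; d=T; q=T; h=T; b=T; v=T; r=T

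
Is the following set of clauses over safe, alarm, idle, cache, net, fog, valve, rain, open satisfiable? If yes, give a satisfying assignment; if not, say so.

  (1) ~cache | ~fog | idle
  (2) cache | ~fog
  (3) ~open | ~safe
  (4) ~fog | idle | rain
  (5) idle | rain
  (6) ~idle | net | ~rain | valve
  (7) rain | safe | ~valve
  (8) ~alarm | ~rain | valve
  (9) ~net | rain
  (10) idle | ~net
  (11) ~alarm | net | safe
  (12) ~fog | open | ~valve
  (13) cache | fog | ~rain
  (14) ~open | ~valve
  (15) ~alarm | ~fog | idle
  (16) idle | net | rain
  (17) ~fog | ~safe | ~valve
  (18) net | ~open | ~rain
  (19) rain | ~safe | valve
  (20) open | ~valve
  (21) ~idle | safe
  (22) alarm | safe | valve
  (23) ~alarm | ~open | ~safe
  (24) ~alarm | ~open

safe: True; alarm: False; idle: True; cache: True; net: True; fog: True; valve: False; rain: True; open: False

Set safe = True.
  then (~open | ~safe) forces open = False.
  then (open | ~valve) forces valve = False.
  then (rain | ~safe | valve) forces rain = True.
  then (~alarm | ~rain | valve) forces alarm = False.
Set idle = True.
  then (~idle | net | ~rain | valve) forces net = True.
Try cache = False:
  (cache | ~fog) forces fog = False.
  clause (cache | fog | ~rain) is falsified — backtrack.
So cache = True.
Set fog = True.
All clauses satisfied.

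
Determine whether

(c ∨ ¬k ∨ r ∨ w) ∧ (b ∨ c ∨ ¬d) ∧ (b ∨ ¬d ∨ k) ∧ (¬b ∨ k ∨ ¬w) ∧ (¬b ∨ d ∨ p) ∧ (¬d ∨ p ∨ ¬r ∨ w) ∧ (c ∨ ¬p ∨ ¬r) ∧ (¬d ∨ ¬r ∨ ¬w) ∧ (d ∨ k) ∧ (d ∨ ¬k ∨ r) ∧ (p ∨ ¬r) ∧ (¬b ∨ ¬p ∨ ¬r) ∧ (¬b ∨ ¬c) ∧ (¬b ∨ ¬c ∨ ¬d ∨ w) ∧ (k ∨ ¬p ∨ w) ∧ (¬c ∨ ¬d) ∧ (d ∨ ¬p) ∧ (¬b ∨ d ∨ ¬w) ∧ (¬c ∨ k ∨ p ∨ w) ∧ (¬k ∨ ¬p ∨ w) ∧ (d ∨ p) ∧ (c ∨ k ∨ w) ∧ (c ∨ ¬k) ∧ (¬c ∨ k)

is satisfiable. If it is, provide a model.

Case d = True:
  (¬c ∨ ¬d) forces c = False.
  (b ∨ c ∨ ¬d) forces b = True.
  (c ∨ ¬k) forces k = False.
  (¬b ∨ k ∨ ¬w) forces w = False.
  Clause (c ∨ k ∨ w) is falsified — contradiction.
Case d = False:
  (d ∨ k) forces k = True.
  (d ∨ ¬k ∨ r) forces r = True.
  (p ∨ ¬r) forces p = True.
  Clause (d ∨ ¬p) is falsified — contradiction.
Both cases fail, so the formula is unsatisfiable.

The formula is unsatisfiable.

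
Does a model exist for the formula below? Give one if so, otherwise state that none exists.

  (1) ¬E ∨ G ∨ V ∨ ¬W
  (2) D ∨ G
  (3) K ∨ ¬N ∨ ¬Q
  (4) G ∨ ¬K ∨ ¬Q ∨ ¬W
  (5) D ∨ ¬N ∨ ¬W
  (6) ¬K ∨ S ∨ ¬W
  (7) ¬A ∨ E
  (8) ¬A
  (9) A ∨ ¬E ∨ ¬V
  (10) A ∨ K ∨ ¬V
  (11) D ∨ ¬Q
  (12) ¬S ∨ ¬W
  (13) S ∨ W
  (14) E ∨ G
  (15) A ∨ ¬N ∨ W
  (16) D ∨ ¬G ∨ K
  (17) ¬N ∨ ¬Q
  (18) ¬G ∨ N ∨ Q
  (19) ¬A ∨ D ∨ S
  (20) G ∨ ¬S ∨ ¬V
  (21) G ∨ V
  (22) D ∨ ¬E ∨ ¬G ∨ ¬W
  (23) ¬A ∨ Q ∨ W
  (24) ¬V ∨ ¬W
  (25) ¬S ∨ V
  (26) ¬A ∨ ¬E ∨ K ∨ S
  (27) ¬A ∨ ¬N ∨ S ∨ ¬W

Unit clause (¬A) forces A = False.
Set E = False.
  then (E ∨ G) forces G = True.
Set N = True.
  then (A ∨ ¬N ∨ W) forces W = True.
  then (¬N ∨ ¬Q) forces Q = False.
  then (¬V ∨ ¬W) forces V = False.
  then (¬S ∨ V) forces S = False.
  then (D ∨ ¬N ∨ ¬W) forces D = True.
  then (¬K ∨ S ∨ ¬W) forces K = False.
All clauses satisfied.

E = False, N = True, Q = False, V = False, G = True, S = False, K = False, W = True, D = True, A = False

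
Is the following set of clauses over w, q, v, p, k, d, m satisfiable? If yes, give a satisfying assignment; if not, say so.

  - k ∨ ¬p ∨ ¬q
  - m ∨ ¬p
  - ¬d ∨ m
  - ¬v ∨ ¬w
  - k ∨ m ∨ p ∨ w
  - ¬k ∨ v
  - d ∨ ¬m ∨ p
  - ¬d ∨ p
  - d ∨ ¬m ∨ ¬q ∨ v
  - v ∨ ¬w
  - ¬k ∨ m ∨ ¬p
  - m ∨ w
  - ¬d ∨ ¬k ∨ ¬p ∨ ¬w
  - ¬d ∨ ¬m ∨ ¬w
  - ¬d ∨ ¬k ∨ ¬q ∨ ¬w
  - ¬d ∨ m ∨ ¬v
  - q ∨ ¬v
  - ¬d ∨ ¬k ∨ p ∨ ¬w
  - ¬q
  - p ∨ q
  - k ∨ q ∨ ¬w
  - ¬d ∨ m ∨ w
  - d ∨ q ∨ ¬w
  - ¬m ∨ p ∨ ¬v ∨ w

w: False; q: False; v: False; p: True; k: False; d: True; m: True

Unit clause (¬q) forces q = False.
In (p ∨ q) only p is left, so p = True.
In (m ∨ ¬p) only m is left, so m = True.
In (q ∨ ¬v) only ¬v is left, so v = False.
In (¬k ∨ v) only ¬k is left, so k = False.
In (v ∨ ¬w) only ¬w is left, so w = False.
Set d = True.
All clauses satisfied.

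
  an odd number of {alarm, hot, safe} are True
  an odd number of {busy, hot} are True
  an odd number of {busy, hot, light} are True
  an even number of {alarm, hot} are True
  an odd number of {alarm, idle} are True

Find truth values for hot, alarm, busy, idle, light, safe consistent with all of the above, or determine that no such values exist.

hot=T; alarm=T; busy=F; idle=F; light=F; safe=T

{alarm, hot, safe}: 3 true → odd ✓
{busy, hot}: 1 true → odd ✓
{busy, hot, light}: 1 true → odd ✓
{alarm, hot}: 2 true → even ✓
{alarm, idle}: 1 true → odd ✓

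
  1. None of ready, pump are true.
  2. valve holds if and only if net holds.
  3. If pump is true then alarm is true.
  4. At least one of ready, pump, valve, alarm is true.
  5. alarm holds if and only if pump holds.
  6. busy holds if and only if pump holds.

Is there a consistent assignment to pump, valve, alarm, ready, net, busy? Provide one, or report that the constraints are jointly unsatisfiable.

pump = False, valve = True, alarm = False, ready = False, net = True, busy = False

  (1) {ready, pump}: 0 true — none ✓
  (2) valve=T, net=T — same ✓
  (3) pump=F ⇒ alarm: vacuous ✓
  (4) {ready, pump, valve, alarm}: 1 true — at least one ✓
  (5) alarm=F, pump=F — same ✓
  (6) busy=F, pump=F — same ✓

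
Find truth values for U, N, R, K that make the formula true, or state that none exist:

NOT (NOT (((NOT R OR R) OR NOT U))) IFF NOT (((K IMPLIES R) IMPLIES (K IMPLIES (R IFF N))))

U = True, N = False, R = True, K = True

  NOT (NOT (((NOT R OR R) OR NOT U))) IFF NOT (((K IMPLIES R) IMPLIES (K IMPLIES (R IFF N)))) = True
    NOT (NOT (((NOT R OR R) OR NOT U))) = True
      NOT (((NOT R OR R) OR NOT U)) = False
        (NOT R OR R) OR NOT U = True
          NOT R OR R = True
            NOT R = False
          NOT U = False
    NOT (((K IMPLIES R) IMPLIES (K IMPLIES (R IFF N)))) = True
      (K IMPLIES R) IMPLIES (K IMPLIES (R IFF N)) = False
        K IMPLIES R = True
        K IMPLIES (R IFF N) = False
          R IFF N = False
The formula evaluates to True.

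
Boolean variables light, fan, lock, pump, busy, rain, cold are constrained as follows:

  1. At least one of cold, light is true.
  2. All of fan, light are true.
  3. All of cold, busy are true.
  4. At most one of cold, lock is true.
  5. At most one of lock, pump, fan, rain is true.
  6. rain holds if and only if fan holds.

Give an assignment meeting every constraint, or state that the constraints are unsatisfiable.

UNSATISFIABLE

Case rain = True:
  (2) forces fan = True.
  Constraint (5) is violated (fan=T, rain=T) — contradiction.
Case rain = False:
  (2) forces fan = True.
  Constraint (6) is violated (rain=F, fan=T) — contradiction.
Both cases fail — unsatisfiable.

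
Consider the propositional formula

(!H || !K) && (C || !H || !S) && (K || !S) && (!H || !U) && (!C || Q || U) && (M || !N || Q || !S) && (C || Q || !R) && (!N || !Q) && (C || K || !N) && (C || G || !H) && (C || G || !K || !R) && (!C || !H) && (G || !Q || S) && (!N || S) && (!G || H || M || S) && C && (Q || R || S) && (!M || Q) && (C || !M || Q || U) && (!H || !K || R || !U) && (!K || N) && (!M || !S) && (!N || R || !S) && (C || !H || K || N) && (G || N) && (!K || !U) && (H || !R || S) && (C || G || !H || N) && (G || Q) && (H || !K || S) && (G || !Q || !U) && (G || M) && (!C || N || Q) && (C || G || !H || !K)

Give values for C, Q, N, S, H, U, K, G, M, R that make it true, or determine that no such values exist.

C = True, Q = True, N = False, S = False, H = False, U = False, K = False, G = True, M = True, R = False

Unit clause (C) forces C = True.
In (!C || !H) only !H is left, so H = False.
Set Q = True.
  then (!N || !Q) forces N = False.
  then (!K || N) forces K = False.
  then (G || N) forces G = True.
  then (K || !S) forces S = False.
  then (!G || H || M || S) forces M = True.
  then (H || !R || S) forces R = False.
Set U = False.
All clauses satisfied.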